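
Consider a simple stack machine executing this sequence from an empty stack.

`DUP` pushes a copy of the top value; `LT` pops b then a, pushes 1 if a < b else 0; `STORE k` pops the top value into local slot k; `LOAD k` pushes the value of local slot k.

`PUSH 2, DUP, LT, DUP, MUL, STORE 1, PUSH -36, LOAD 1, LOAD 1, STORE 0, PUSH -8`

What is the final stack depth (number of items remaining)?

PUSH 2   → [2]
DUP      → [2, 2]
LT       → [0]
DUP      → [0, 0]
MUL      → [0]
STORE 1  → []
PUSH -36 → [-36]
LOAD 1   → [-36, 0]
LOAD 1   → [-36, 0, 0]
STORE 0  → [-36, 0]
PUSH -8  → [-36, 0, -8]

3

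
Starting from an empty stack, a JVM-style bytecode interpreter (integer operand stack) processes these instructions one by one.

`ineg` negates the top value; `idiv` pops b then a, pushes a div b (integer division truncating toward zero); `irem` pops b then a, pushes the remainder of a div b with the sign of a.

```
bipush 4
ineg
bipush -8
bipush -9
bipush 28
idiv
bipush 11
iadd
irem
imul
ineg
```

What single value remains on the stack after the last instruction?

bipush 4  → [4]
ineg      → [-4]
bipush -8 → [-4, -8]
bipush -9 → [-4, -8, -9]
bipush 28 → [-4, -8, -9, 28]
idiv      → [-4, -8, 0]
bipush 11 → [-4, -8, 0, 11]
iadd      → [-4, -8, 11]
irem      → [-4, -8]
imul      → [32]
ineg      → [-32]

-32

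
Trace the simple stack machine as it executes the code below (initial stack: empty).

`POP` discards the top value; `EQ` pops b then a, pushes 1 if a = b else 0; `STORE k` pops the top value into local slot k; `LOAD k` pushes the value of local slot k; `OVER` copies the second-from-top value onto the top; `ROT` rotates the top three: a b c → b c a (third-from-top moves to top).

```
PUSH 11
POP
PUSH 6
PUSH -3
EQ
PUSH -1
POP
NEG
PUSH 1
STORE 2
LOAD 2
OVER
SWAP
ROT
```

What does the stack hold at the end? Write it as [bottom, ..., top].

[0, 1, 0]

PUSH 11 : [11]
POP     : []
PUSH 6  : [6]
PUSH -3 : [6, -3]
EQ      : [0]
PUSH -1 : [0, -1]
POP     : [0]
NEG     : [0]
PUSH 1  : [0, 1]
STORE 2 : [0]
LOAD 2  : [0, 1]
OVER    : [0, 1, 0]
SWAP    : [0, 0, 1]
ROT     : [0, 1, 0]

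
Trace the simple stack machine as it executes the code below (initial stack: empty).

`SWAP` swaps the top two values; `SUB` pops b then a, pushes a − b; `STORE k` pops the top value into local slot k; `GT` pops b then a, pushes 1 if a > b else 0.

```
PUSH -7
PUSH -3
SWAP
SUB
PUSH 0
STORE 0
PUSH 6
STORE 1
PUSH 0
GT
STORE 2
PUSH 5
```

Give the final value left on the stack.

PUSH -7 → [-7]
PUSH -3 → [-7, -3]
SWAP    → [-3, -7]
SUB     → [4]
PUSH 0  → [4, 0]
STORE 0 → [4]
PUSH 6  → [4, 6]
STORE 1 → [4]
PUSH 0  → [4, 0]
GT      → [1]
STORE 2 → []
PUSH 5  → [5]

5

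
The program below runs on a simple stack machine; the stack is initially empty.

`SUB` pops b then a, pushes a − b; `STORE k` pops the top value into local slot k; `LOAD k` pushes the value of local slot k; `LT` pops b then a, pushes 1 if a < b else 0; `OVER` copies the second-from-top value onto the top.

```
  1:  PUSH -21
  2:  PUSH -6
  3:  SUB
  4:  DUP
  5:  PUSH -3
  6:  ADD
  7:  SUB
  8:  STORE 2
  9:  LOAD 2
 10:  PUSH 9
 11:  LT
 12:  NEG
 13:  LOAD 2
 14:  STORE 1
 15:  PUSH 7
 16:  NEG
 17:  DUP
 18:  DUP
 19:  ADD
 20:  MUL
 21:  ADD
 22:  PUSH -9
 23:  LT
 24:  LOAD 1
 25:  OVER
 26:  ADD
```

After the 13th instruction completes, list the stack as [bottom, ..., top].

PUSH -21 → -21
PUSH -6  → -21 -6
SUB      → -15
DUP      → -15 -15
PUSH -3  → -15 -15 -3
ADD      → -15 -18
SUB      → 3
STORE 2  → (empty)
LOAD 2   → 3
PUSH 9   → 3 9
LT       → 1
NEG      → -1
LOAD 2   → -1 3

[-1, 3]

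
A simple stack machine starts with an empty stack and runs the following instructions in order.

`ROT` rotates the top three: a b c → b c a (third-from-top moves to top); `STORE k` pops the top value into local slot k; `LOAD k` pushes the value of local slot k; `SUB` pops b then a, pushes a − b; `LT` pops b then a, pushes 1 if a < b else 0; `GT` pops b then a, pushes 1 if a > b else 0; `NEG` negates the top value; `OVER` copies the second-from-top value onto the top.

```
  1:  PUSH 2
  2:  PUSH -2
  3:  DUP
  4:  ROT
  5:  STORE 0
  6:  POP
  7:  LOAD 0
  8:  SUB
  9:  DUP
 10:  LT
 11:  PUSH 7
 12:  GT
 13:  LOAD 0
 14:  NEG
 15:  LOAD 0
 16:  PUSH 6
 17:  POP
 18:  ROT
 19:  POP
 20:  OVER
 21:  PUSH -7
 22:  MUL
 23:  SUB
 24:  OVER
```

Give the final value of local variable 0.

2

PUSH 2  -> [2]
PUSH -2 -> [2, -2]
DUP     -> [2, -2, -2]
ROT     -> [-2, -2, 2]
STORE 0 -> [-2, -2]
POP     -> [-2]
LOAD 0  -> [-2, 2]
SUB     -> [-4]
DUP     -> [-4, -4]
LT      -> [0]
PUSH 7  -> [0, 7]
GT      -> [0]
LOAD 0  -> [0, 2]
NEG     -> [0, -2]
LOAD 0  -> [0, -2, 2]
PUSH 6  -> [0, -2, 2, 6]
POP     -> [0, -2, 2]
ROT     -> [-2, 2, 0]
POP     -> [-2, 2]
OVER    -> [-2, 2, -2]
PUSH -7 -> [-2, 2, -2, -7]
MUL     -> [-2, 2, 14]
SUB     -> [-2, -12]
OVER    -> [-2, -12, -2]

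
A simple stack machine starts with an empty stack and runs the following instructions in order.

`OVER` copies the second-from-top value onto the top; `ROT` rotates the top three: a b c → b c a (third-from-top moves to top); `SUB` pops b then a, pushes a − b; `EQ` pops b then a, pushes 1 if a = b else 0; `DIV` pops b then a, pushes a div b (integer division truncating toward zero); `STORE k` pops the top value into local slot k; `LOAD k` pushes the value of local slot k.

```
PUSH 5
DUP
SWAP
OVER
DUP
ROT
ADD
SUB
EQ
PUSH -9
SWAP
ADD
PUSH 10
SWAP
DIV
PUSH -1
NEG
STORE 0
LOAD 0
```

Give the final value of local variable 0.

PUSH 5   5
DUP      5 5
SWAP     5 5
OVER     5 5 5
DUP      5 5 5 5
ROT      5 5 5 5
ADD      5 5 10
SUB      5 -5
EQ       0
PUSH -9  0 -9
SWAP     -9 0
ADD      -9
PUSH 10  -9 10
SWAP     10 -9
DIV      -1
PUSH -1  -1 -1
NEG      -1 1
STORE 0  -1
LOAD 0   -1 1

1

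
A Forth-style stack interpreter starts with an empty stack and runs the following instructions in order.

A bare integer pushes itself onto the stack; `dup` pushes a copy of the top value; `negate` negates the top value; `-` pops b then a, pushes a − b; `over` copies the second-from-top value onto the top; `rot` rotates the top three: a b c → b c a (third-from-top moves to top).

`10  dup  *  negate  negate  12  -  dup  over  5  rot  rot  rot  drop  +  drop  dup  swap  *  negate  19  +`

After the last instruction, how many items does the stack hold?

10     : 10
dup    : 10 10
*      : 100
negate : -100
negate : 100
12     : 100 12
-      : 88
dup    : 88 88
over   : 88 88 88
5      : 88 88 88 5
rot    : 88 88 5 88
rot    : 88 5 88 88
rot    : 88 88 88 5
drop   : 88 88 88
+      : 88 176
drop   : 88
dup    : 88 88
swap   : 88 88
*      : 7744
negate : -7744
19     : -7744 19
+      : -7725

1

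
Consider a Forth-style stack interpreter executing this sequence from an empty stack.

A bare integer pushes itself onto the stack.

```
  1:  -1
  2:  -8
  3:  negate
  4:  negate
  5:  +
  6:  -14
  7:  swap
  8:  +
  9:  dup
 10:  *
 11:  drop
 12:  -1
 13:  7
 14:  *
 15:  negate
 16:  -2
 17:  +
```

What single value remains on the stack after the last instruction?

5

-1     -> [-1]
-8     -> [-1, -8]
negate -> [-1, 8]
negate -> [-1, -8]
+      -> [-9]
-14    -> [-9, -14]
swap   -> [-14, -9]
+      -> [-23]
dup    -> [-23, -23]
*      -> [529]
drop   -> []
-1     -> [-1]
7      -> [-1, 7]
*      -> [-7]
negate -> [7]
-2     -> [7, -2]
+      -> [5]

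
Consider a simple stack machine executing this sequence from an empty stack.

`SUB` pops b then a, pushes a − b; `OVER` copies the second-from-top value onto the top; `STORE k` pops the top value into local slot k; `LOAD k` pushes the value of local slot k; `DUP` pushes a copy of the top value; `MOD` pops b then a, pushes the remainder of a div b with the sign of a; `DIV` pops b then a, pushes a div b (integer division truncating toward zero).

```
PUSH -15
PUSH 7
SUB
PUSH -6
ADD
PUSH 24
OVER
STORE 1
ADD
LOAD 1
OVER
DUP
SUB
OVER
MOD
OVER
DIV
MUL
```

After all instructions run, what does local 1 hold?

-28

PUSH -15 : -15
PUSH 7   : -15 7
SUB      : -22
PUSH -6  : -22 -6
ADD      : -28
PUSH 24  : -28 24
OVER     : -28 24 -28
STORE 1  : -28 24
ADD      : -4
LOAD 1   : -4 -28
OVER     : -4 -28 -4
DUP      : -4 -28 -4 -4
SUB      : -4 -28 0
OVER     : -4 -28 0 -28
MOD      : -4 -28 0
OVER     : -4 -28 0 -28
DIV      : -4 -28 0
MUL      : -4 0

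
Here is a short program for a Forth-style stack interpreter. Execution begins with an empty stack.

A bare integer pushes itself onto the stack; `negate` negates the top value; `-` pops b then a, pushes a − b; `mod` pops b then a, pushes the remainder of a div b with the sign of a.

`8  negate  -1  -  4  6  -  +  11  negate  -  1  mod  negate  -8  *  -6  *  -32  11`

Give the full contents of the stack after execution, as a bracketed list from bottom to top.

[0, -32, 11]

8      → [8]
negate → [-8]
-1     → [-8, -1]
-      → [-7]
4      → [-7, 4]
6      → [-7, 4, 6]
-      → [-7, -2]
+      → [-9]
11     → [-9, 11]
negate → [-9, -11]
-      → [2]
1      → [2, 1]
mod    → [0]
negate → [0]
-8     → [0, -8]
*      → [0]
-6     → [0, -6]
*      → [0]
-32    → [0, -32]
11     → [0, -32, 11]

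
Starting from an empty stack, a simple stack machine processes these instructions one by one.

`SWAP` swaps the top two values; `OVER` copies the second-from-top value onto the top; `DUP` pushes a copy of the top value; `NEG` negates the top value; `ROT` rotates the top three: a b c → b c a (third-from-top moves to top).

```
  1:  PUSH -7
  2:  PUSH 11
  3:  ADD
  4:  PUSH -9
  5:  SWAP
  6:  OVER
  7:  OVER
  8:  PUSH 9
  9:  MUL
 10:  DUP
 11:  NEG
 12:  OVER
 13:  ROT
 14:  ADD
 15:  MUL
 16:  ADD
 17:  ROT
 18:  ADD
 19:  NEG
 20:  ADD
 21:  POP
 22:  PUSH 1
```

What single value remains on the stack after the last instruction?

PUSH -7  [-7]
PUSH 11  [-7, 11]
ADD      [4]
PUSH -9  [4, -9]
SWAP     [-9, 4]
OVER     [-9, 4, -9]
OVER     [-9, 4, -9, 4]
PUSH 9   [-9, 4, -9, 4, 9]
MUL      [-9, 4, -9, 36]
DUP      [-9, 4, -9, 36, 36]
NEG      [-9, 4, -9, 36, -36]
OVER     [-9, 4, -9, 36, -36, 36]
ROT      [-9, 4, -9, -36, 36, 36]
ADD      [-9, 4, -9, -36, 72]
MUL      [-9, 4, -9, -2592]
ADD      [-9, 4, -2601]
ROT      [4, -2601, -9]
ADD      [4, -2610]
NEG      [4, 2610]
ADD      [2614]
POP      []
PUSH 1   [1]

1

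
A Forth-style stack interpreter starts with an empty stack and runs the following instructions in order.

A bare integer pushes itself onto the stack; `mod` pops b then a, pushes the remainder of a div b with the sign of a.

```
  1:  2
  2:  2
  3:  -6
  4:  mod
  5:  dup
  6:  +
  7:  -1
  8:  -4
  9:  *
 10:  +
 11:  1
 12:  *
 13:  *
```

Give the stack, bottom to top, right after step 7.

[2, 4, -1]

2    [2]
2    [2, 2]
-6   [2, 2, -6]
mod  [2, 2]
dup  [2, 2, 2]
+    [2, 4]
-1   [2, 4, -1]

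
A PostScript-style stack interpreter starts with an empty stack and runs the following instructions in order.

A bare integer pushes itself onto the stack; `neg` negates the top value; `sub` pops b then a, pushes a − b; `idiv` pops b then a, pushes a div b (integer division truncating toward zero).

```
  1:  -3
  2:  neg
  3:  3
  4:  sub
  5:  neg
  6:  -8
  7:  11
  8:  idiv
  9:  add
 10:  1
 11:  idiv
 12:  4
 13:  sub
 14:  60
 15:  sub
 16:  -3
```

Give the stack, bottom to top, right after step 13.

[-4]

-3    [-3]
neg   [3]
3     [3, 3]
sub   [0]
neg   [0]
-8    [0, -8]
11    [0, -8, 11]
idiv  [0, 0]
add   [0]
1     [0, 1]
idiv  [0]
4     [0, 4]
sub   [-4]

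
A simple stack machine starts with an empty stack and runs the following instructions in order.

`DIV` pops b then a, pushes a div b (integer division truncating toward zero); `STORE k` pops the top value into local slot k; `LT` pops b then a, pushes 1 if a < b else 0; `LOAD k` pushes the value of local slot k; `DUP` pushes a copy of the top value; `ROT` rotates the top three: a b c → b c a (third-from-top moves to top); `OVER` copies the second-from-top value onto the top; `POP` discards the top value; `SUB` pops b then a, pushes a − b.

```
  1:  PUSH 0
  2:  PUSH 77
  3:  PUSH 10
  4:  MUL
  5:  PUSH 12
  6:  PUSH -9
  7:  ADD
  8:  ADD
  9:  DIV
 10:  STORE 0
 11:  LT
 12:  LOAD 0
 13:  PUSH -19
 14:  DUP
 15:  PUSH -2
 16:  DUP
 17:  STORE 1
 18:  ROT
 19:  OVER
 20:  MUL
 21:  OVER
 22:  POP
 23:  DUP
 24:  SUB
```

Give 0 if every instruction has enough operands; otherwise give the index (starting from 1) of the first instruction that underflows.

PUSH 0  → [0]
PUSH 77 → [0, 77]
PUSH 10 → [0, 77, 10]
MUL     → [0, 770]
PUSH 12 → [0, 770, 12]
PUSH -9 → [0, 770, 12, -9]
ADD     → [0, 770, 3]
ADD     → [0, 773]
DIV     → [0]
STORE 0 → []
LT  — needs 2 operands, stack has 0 → underflow

11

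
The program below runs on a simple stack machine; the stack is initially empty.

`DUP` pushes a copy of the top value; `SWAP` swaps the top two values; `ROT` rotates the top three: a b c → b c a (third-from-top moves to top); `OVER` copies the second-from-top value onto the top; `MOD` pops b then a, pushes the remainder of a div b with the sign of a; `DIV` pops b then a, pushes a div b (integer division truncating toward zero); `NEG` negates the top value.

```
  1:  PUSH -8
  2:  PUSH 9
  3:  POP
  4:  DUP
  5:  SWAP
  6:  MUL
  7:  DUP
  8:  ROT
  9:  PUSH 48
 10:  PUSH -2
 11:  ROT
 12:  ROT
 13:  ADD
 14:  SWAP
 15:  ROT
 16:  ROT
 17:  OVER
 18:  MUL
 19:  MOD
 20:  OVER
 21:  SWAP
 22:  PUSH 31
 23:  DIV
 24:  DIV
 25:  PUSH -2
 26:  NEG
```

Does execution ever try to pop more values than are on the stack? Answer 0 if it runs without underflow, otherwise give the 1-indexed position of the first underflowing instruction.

8

PUSH -8 : [-8]
PUSH 9  : [-8, 9]
POP     : [-8]
DUP     : [-8, -8]
SWAP    : [-8, -8]
MUL     : [64]
DUP     : [64, 64]
ROT  — needs 3 operands, stack has 2 → underflow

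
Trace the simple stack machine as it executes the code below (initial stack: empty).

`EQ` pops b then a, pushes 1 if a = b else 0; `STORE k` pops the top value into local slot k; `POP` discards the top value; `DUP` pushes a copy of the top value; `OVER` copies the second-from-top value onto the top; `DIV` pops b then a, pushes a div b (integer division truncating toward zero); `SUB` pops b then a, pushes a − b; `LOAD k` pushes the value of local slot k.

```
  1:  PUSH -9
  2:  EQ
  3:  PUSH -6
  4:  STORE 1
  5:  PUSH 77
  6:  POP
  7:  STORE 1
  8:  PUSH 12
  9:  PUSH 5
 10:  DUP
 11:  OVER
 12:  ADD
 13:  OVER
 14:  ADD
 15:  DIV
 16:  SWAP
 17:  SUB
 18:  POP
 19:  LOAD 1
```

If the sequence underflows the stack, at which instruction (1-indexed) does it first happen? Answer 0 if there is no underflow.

PUSH -9 : -9
EQ  — needs 2 operands, stack has 1 → underflow

2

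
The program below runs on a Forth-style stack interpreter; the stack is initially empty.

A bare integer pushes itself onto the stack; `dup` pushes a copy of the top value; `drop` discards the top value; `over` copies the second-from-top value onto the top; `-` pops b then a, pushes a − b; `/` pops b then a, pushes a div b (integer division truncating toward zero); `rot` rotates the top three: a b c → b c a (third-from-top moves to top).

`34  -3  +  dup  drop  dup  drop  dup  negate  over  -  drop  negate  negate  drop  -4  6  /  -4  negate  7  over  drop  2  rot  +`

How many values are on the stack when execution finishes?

3

34     -> [34]
-3     -> [34, -3]
+      -> [31]
dup    -> [31, 31]
drop   -> [31]
dup    -> [31, 31]
drop   -> [31]
dup    -> [31, 31]
negate -> [31, -31]
over   -> [31, -31, 31]
-      -> [31, -62]
drop   -> [31]
negate -> [-31]
negate -> [31]
drop   -> []
-4     -> [-4]
6      -> [-4, 6]
/      -> [0]
-4     -> [0, -4]
negate -> [0, 4]
7      -> [0, 4, 7]
over   -> [0, 4, 7, 4]
drop   -> [0, 4, 7]
2      -> [0, 4, 7, 2]
rot    -> [0, 7, 2, 4]
+      -> [0, 7, 6]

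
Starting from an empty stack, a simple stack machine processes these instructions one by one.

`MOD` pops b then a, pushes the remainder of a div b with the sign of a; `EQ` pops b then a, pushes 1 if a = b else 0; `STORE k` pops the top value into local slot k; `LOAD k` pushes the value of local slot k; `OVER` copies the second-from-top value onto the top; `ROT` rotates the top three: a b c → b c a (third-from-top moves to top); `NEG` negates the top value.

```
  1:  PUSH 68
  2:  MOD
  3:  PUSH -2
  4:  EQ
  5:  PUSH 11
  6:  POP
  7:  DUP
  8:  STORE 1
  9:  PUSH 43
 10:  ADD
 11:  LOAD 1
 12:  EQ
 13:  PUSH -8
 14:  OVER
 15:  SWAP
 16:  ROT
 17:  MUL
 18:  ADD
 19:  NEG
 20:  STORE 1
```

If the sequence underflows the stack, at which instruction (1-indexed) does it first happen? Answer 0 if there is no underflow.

2

PUSH 68 -> 68
MOD  — needs 2 operands, stack has 1 → underflow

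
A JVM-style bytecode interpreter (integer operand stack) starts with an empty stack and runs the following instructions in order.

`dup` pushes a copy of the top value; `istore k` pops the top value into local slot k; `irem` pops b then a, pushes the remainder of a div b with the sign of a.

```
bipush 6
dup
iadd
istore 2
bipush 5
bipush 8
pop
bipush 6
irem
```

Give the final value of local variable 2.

bipush 6  6
dup       6 6
iadd      12
istore 2  (empty)
bipush 5  5
bipush 8  5 8
pop       5
bipush 6  5 6
irem      5

12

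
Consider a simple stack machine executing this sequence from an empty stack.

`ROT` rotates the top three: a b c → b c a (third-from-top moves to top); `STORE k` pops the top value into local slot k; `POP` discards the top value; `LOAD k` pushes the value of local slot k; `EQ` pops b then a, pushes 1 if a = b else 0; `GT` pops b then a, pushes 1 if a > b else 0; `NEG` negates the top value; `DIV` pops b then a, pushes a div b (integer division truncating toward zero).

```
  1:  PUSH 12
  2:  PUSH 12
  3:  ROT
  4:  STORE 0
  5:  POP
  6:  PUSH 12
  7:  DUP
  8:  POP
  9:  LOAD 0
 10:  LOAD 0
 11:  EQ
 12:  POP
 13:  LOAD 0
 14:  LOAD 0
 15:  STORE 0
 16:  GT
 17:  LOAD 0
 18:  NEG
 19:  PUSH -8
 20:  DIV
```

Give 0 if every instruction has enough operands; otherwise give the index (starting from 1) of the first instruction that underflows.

PUSH 12  [12]
PUSH 12  [12, 12]
ROT  — needs 3 operands, stack has 2 → underflow

3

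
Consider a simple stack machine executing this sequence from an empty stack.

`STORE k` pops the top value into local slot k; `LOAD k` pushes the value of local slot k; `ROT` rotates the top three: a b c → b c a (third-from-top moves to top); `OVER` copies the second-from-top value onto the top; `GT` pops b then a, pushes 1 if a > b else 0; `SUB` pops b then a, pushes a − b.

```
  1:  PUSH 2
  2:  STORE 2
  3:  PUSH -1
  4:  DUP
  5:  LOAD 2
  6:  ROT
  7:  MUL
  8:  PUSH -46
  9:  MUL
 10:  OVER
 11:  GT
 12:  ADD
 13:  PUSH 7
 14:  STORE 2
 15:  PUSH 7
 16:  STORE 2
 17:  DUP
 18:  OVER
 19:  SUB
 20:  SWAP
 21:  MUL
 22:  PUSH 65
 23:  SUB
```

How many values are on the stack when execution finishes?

1

PUSH 2    2
STORE 2   (empty)
PUSH -1   -1
DUP       -1 -1
LOAD 2    -1 -1 2
ROT       -1 2 -1
MUL       -1 -2
PUSH -46  -1 -2 -46
MUL       -1 92
OVER      -1 92 -1
GT        -1 1
ADD       0
PUSH 7    0 7
STORE 2   0
PUSH 7    0 7
STORE 2   0
DUP       0 0
OVER      0 0 0
SUB       0 0
SWAP      0 0
MUL       0
PUSH 65   0 65
SUB       -65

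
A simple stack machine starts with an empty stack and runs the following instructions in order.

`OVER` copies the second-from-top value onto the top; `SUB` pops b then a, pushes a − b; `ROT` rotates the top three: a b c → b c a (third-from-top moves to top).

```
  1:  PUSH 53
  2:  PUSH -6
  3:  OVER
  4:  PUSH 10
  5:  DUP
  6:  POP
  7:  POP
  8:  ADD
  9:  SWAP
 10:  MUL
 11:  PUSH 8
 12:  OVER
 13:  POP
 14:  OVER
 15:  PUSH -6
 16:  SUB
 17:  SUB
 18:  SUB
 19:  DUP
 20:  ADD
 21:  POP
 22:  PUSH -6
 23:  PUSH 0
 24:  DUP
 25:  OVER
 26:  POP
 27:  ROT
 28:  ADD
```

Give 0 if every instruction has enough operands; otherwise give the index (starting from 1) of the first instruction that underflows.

PUSH 53 → [53]
PUSH -6 → [53, -6]
OVER    → [53, -6, 53]
PUSH 10 → [53, -6, 53, 10]
DUP     → [53, -6, 53, 10, 10]
POP     → [53, -6, 53, 10]
POP     → [53, -6, 53]
ADD     → [53, 47]
SWAP    → [47, 53]
MUL     → [2491]
PUSH 8  → [2491, 8]
OVER    → [2491, 8, 2491]
POP     → [2491, 8]
OVER    → [2491, 8, 2491]
PUSH -6 → [2491, 8, 2491, -6]
SUB     → [2491, 8, 2497]
SUB     → [2491, -2489]
SUB     → [4980]
DUP     → [4980, 4980]
ADD     → [9960]
POP     → []
PUSH -6 → [-6]
PUSH 0  → [-6, 0]
DUP     → [-6, 0, 0]
OVER    → [-6, 0, 0, 0]
POP     → [-6, 0, 0]
ROT     → [0, 0, -6]
ADD     → [0, -6]

0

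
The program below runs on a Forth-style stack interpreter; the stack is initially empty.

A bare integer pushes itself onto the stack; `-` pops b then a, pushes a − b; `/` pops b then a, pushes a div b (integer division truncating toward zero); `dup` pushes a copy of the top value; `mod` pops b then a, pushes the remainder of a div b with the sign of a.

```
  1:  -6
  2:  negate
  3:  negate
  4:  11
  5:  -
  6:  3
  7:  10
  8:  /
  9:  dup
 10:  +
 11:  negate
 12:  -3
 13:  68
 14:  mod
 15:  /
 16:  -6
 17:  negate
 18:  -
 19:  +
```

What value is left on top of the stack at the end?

-6     : -6
negate : 6
negate : -6
11     : -6 11
-      : -17
3      : -17 3
10     : -17 3 10
/      : -17 0
dup    : -17 0 0
+      : -17 0
negate : -17 0
-3     : -17 0 -3
68     : -17 0 -3 68
mod    : -17 0 -3
/      : -17 0
-6     : -17 0 -6
negate : -17 0 6
-      : -17 -6
+      : -23

-23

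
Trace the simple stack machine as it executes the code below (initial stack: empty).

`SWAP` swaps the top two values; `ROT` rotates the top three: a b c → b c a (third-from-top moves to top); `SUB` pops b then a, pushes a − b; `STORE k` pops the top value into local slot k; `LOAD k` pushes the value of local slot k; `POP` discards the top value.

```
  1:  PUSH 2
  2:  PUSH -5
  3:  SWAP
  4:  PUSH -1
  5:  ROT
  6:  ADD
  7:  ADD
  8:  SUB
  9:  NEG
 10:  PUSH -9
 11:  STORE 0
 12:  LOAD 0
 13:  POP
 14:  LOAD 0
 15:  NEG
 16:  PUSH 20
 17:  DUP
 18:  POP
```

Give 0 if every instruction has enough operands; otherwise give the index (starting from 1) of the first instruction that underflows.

PUSH 2   2
PUSH -5  2 -5
SWAP     -5 2
PUSH -1  -5 2 -1
ROT      2 -1 -5
ADD      2 -6
ADD      -4
SUB  — needs 2 operands, stack has 1 → underflow

8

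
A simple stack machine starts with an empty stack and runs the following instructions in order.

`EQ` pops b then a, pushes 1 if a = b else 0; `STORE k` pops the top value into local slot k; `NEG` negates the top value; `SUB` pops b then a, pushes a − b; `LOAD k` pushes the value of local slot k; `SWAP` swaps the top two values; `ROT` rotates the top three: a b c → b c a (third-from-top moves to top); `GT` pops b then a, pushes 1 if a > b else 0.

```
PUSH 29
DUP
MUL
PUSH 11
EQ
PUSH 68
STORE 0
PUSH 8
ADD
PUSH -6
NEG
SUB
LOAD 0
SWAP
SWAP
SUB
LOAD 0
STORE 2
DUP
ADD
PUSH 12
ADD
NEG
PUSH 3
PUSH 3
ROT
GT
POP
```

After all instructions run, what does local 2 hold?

PUSH 29 → 29
DUP     → 29 29
MUL     → 841
PUSH 11 → 841 11
EQ      → 0
PUSH 68 → 0 68
STORE 0 → 0
PUSH 8  → 0 8
ADD     → 8
PUSH -6 → 8 -6
NEG     → 8 6
SUB     → 2
LOAD 0  → 2 68
SWAP    → 68 2
SWAP    → 2 68
SUB     → -66
LOAD 0  → -66 68
STORE 2 → -66
DUP     → -66 -66
ADD     → -132
PUSH 12 → -132 12
ADD     → -120
NEG     → 120
PUSH 3  → 120 3
PUSH 3  → 120 3 3
ROT     → 3 3 120
GT      → 3 0
POP     → 3

68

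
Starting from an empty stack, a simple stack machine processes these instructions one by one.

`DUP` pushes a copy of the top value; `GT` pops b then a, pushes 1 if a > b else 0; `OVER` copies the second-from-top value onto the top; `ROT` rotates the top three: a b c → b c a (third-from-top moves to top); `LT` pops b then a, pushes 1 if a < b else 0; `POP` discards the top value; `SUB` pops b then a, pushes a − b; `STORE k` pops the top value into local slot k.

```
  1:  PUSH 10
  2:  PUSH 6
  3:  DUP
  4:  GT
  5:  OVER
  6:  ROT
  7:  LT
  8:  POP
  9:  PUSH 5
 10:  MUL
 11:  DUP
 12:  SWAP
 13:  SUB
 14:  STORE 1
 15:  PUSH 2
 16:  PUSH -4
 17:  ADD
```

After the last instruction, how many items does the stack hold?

1

PUSH 10 : [10]
PUSH 6  : [10, 6]
DUP     : [10, 6, 6]
GT      : [10, 0]
OVER    : [10, 0, 10]
ROT     : [0, 10, 10]
LT      : [0, 0]
POP     : [0]
PUSH 5  : [0, 5]
MUL     : [0]
DUP     : [0, 0]
SWAP    : [0, 0]
SUB     : [0]
STORE 1 : []
PUSH 2  : [2]
PUSH -4 : [2, -4]
ADD     : [-2]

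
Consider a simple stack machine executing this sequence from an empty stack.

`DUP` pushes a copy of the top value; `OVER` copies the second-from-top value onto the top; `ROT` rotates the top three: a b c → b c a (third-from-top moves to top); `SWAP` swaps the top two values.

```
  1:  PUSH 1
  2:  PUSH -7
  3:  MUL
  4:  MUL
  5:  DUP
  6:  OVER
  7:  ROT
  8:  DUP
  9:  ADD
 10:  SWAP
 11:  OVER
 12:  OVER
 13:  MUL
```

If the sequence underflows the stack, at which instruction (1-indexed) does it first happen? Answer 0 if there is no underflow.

4

PUSH 1   1
PUSH -7  1 -7
MUL      -7
MUL  — needs 2 operands, stack has 1 → underflow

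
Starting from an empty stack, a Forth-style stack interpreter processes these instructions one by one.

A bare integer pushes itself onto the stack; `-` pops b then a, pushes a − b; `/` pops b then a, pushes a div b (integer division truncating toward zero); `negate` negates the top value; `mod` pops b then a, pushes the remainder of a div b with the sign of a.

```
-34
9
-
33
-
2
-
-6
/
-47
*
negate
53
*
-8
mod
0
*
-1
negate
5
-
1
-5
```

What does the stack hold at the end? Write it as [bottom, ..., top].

-34    -> [-34]
9      -> [-34, 9]
-      -> [-43]
33     -> [-43, 33]
-      -> [-76]
2      -> [-76, 2]
-      -> [-78]
-6     -> [-78, -6]
/      -> [13]
-47    -> [13, -47]
*      -> [-611]
negate -> [611]
53     -> [611, 53]
*      -> [32383]
-8     -> [32383, -8]
mod    -> [7]
0      -> [7, 0]
*      -> [0]
-1     -> [0, -1]
negate -> [0, 1]
5      -> [0, 1, 5]
-      -> [0, -4]
1      -> [0, -4, 1]
-5     -> [0, -4, 1, -5]

[0, -4, 1, -5]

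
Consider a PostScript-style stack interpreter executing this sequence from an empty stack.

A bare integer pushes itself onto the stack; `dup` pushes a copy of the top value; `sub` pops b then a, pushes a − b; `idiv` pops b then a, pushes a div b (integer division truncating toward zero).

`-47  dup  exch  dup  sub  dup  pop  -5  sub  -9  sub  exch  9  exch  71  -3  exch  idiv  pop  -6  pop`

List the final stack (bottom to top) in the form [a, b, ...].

[14, 9, -47]

-47  -> [-47]
dup  -> [-47, -47]
exch -> [-47, -47]
dup  -> [-47, -47, -47]
sub  -> [-47, 0]
dup  -> [-47, 0, 0]
pop  -> [-47, 0]
-5   -> [-47, 0, -5]
sub  -> [-47, 5]
-9   -> [-47, 5, -9]
sub  -> [-47, 14]
exch -> [14, -47]
9    -> [14, -47, 9]
exch -> [14, 9, -47]
71   -> [14, 9, -47, 71]
-3   -> [14, 9, -47, 71, -3]
exch -> [14, 9, -47, -3, 71]
idiv -> [14, 9, -47, 0]
pop  -> [14, 9, -47]
-6   -> [14, 9, -47, -6]
pop  -> [14, 9, -47]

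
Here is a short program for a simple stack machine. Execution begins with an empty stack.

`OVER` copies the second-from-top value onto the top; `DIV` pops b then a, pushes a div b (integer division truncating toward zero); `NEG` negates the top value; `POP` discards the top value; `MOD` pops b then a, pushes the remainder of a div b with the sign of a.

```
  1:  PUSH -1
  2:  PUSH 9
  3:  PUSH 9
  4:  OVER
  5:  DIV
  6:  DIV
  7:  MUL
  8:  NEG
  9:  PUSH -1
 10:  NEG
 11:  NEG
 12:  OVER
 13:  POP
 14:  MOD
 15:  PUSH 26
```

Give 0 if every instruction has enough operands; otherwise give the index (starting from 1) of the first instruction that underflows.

PUSH -1  -1
PUSH 9   -1 9
PUSH 9   -1 9 9
OVER     -1 9 9 9
DIV      -1 9 1
DIV      -1 9
MUL      -9
NEG      9
PUSH -1  9 -1
NEG      9 1
NEG      9 -1
OVER     9 -1 9
POP      9 -1
MOD      0
PUSH 26  0 26

0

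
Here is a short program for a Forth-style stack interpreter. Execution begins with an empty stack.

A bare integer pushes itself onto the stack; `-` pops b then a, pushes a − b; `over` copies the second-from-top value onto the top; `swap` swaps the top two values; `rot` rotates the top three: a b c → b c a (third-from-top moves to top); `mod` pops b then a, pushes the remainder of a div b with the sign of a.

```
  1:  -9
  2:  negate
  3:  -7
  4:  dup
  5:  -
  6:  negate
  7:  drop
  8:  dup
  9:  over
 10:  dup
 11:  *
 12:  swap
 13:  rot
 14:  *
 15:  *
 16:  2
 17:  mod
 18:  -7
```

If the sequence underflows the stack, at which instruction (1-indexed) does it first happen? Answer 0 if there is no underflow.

0

-9      -9
negate  9
-7      9 -7
dup     9 -7 -7
-       9 0
negate  9 0
drop    9
dup     9 9
over    9 9 9
dup     9 9 9 9
*       9 9 81
swap    9 81 9
rot     81 9 9
*       81 81
*       6561
2       6561 2
mod     1
-7      1 -7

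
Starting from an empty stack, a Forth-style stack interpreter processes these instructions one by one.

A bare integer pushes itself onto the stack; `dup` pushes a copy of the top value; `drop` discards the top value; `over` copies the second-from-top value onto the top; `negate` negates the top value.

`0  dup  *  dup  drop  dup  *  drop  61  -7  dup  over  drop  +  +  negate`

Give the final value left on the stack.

0      -> [0]
dup    -> [0, 0]
*      -> [0]
dup    -> [0, 0]
drop   -> [0]
dup    -> [0, 0]
*      -> [0]
drop   -> []
61     -> [61]
-7     -> [61, -7]
dup    -> [61, -7, -7]
over   -> [61, -7, -7, -7]
drop   -> [61, -7, -7]
+      -> [61, -14]
+      -> [47]
negate -> [-47]

-47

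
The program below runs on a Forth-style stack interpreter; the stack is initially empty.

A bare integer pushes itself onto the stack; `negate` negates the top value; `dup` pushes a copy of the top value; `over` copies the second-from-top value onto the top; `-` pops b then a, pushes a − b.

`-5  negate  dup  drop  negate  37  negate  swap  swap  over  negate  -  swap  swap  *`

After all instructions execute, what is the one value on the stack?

-5     -> -5
negate -> 5
dup    -> 5 5
drop   -> 5
negate -> -5
37     -> -5 37
negate -> -5 -37
swap   -> -37 -5
swap   -> -5 -37
over   -> -5 -37 -5
negate -> -5 -37 5
-      -> -5 -42
swap   -> -42 -5
swap   -> -5 -42
*      -> 210

210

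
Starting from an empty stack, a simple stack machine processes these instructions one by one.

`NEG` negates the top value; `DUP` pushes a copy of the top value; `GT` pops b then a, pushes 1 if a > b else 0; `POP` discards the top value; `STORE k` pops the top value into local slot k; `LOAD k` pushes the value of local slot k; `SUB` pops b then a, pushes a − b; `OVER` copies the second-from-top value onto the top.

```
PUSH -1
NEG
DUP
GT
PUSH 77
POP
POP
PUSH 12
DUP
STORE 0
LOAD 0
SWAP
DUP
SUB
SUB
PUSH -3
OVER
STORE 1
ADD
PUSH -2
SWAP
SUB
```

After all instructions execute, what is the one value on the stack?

-11

PUSH -1 -> -1
NEG     -> 1
DUP     -> 1 1
GT      -> 0
PUSH 77 -> 0 77
POP     -> 0
POP     -> (empty)
PUSH 12 -> 12
DUP     -> 12 12
STORE 0 -> 12
LOAD 0  -> 12 12
SWAP    -> 12 12
DUP     -> 12 12 12
SUB     -> 12 0
SUB     -> 12
PUSH -3 -> 12 -3
OVER    -> 12 -3 12
STORE 1 -> 12 -3
ADD     -> 9
PUSH -2 -> 9 -2
SWAP    -> -2 9
SUB     -> -11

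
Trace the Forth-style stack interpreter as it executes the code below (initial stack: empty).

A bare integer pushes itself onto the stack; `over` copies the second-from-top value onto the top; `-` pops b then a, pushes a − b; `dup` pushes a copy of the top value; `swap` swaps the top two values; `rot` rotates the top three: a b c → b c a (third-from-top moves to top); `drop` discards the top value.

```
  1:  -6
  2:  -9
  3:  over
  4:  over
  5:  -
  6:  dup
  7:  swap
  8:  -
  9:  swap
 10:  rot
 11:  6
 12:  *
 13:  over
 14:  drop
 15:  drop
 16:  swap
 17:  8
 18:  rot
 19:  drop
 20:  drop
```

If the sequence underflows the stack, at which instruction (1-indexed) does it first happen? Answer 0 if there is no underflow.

-6   : [-6]
-9   : [-6, -9]
over : [-6, -9, -6]
over : [-6, -9, -6, -9]
-    : [-6, -9, 3]
dup  : [-6, -9, 3, 3]
swap : [-6, -9, 3, 3]
-    : [-6, -9, 0]
swap : [-6, 0, -9]
rot  : [0, -9, -6]
6    : [0, -9, -6, 6]
*    : [0, -9, -36]
over : [0, -9, -36, -9]
drop : [0, -9, -36]
drop : [0, -9]
swap : [-9, 0]
8    : [-9, 0, 8]
rot  : [0, 8, -9]
drop : [0, 8]
drop : [0]

0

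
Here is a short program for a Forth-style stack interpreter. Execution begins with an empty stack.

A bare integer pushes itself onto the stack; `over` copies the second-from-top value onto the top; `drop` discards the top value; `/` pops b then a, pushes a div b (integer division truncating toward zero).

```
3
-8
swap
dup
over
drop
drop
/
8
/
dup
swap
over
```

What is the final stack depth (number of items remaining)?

3    -> 3
-8   -> 3 -8
swap -> -8 3
dup  -> -8 3 3
over -> -8 3 3 3
drop -> -8 3 3
drop -> -8 3
/    -> -2
8    -> -2 8
/    -> 0
dup  -> 0 0
swap -> 0 0
over -> 0 0 0

3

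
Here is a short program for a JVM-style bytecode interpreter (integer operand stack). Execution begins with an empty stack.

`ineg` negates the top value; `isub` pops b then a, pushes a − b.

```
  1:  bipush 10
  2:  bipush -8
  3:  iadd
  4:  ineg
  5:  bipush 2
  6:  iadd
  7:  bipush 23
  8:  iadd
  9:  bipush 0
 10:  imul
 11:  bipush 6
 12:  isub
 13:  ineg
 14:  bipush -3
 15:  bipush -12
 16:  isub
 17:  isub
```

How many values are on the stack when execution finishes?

bipush 10   10
bipush -8   10 -8
iadd        2
ineg        -2
bipush 2    -2 2
iadd        0
bipush 23   0 23
iadd        23
bipush 0    23 0
imul        0
bipush 6    0 6
isub        -6
ineg        6
bipush -3   6 -3
bipush -12  6 -3 -12
isub        6 9
isub        -3

1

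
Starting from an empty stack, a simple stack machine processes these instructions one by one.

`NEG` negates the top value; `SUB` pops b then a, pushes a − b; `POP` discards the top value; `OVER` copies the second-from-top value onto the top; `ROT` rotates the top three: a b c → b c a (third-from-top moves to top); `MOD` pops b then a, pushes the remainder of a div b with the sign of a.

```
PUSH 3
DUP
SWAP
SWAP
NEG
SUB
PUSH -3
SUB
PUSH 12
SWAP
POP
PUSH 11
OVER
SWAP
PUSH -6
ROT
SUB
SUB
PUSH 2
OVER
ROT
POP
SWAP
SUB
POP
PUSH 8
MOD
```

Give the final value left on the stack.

PUSH 3   [3]
DUP      [3, 3]
SWAP     [3, 3]
SWAP     [3, 3]
NEG      [3, -3]
SUB      [6]
PUSH -3  [6, -3]
SUB      [9]
PUSH 12  [9, 12]
SWAP     [12, 9]
POP      [12]
PUSH 11  [12, 11]
OVER     [12, 11, 12]
SWAP     [12, 12, 11]
PUSH -6  [12, 12, 11, -6]
ROT      [12, 11, -6, 12]
SUB      [12, 11, -18]
SUB      [12, 29]
PUSH 2   [12, 29, 2]
OVER     [12, 29, 2, 29]
ROT      [12, 2, 29, 29]
POP      [12, 2, 29]
SWAP     [12, 29, 2]
SUB      [12, 27]
POP      [12]
PUSH 8   [12, 8]
MOD      [4]

4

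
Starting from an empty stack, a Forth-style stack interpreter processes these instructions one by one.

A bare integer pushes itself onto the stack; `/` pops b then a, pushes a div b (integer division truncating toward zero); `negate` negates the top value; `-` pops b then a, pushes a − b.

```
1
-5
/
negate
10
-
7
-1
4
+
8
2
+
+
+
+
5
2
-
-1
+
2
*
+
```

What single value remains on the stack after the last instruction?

1       1
-5      1 -5
/       0
negate  0
10      0 10
-       -10
7       -10 7
-1      -10 7 -1
4       -10 7 -1 4
+       -10 7 3
8       -10 7 3 8
2       -10 7 3 8 2
+       -10 7 3 10
+       -10 7 13
+       -10 20
+       10
5       10 5
2       10 5 2
-       10 3
-1      10 3 -1
+       10 2
2       10 2 2
*       10 4
+       14

14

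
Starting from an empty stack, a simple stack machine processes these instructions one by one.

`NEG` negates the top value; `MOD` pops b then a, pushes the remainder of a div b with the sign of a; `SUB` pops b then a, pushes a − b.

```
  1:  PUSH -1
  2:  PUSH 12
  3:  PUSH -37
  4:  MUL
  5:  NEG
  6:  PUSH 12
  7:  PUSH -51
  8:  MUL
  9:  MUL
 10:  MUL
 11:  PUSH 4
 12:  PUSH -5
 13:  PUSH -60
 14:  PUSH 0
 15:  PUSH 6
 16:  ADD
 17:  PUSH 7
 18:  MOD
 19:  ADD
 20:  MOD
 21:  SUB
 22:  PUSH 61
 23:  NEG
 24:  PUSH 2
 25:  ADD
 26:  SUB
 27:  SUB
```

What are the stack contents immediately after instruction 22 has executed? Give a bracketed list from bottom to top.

PUSH -1  -> -1
PUSH 12  -> -1 12
PUSH -37 -> -1 12 -37
MUL      -> -1 -444
NEG      -> -1 444
PUSH 12  -> -1 444 12
PUSH -51 -> -1 444 12 -51
MUL      -> -1 444 -612
MUL      -> -1 -271728
MUL      -> 271728
PUSH 4   -> 271728 4
PUSH -5  -> 271728 4 -5
PUSH -60 -> 271728 4 -5 -60
PUSH 0   -> 271728 4 -5 -60 0
PUSH 6   -> 271728 4 -5 -60 0 6
ADD      -> 271728 4 -5 -60 6
PUSH 7   -> 271728 4 -5 -60 6 7
MOD      -> 271728 4 -5 -60 6
ADD      -> 271728 4 -5 -54
MOD      -> 271728 4 -5
SUB      -> 271728 9
PUSH 61  -> 271728 9 61

[271728, 9, 61]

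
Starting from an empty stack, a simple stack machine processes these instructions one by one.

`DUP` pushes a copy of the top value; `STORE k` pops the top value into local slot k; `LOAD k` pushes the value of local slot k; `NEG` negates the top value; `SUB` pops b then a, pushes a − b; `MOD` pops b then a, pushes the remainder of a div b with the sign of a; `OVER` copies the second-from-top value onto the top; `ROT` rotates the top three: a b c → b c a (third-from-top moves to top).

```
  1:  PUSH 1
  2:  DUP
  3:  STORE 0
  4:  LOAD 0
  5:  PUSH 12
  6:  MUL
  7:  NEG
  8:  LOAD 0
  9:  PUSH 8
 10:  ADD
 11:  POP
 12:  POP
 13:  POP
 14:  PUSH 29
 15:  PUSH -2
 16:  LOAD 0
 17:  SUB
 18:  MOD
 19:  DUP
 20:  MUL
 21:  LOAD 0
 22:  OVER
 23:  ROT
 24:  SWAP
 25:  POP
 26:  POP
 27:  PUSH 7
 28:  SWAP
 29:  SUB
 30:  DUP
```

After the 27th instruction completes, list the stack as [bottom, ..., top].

[1, 7]

PUSH 1   1
DUP      1 1
STORE 0  1
LOAD 0   1 1
PUSH 12  1 1 12
MUL      1 12
NEG      1 -12
LOAD 0   1 -12 1
PUSH 8   1 -12 1 8
ADD      1 -12 9
POP      1 -12
POP      1
POP      (empty)
PUSH 29  29
PUSH -2  29 -2
LOAD 0   29 -2 1
SUB      29 -3
MOD      2
DUP      2 2
MUL      4
LOAD 0   4 1
OVER     4 1 4
ROT      1 4 4
SWAP     1 4 4
POP      1 4
POP      1
PUSH 7   1 7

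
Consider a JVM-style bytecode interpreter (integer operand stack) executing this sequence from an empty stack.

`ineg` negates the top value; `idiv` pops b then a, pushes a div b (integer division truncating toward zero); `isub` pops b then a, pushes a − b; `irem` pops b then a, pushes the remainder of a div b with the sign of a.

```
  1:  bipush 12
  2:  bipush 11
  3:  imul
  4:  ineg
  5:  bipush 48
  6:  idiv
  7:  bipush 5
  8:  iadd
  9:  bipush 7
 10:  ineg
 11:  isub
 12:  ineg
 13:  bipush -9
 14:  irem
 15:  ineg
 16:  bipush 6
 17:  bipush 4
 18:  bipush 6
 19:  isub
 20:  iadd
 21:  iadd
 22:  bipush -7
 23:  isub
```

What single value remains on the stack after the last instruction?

12

bipush 12 -> 12
bipush 11 -> 12 11
imul      -> 132
ineg      -> -132
bipush 48 -> -132 48
idiv      -> -2
bipush 5  -> -2 5
iadd      -> 3
bipush 7  -> 3 7
ineg      -> 3 -7
isub      -> 10
ineg      -> -10
bipush -9 -> -10 -9
irem      -> -1
ineg      -> 1
bipush 6  -> 1 6
bipush 4  -> 1 6 4
bipush 6  -> 1 6 4 6
isub      -> 1 6 -2
iadd      -> 1 4
iadd      -> 5
bipush -7 -> 5 -7
isub      -> 12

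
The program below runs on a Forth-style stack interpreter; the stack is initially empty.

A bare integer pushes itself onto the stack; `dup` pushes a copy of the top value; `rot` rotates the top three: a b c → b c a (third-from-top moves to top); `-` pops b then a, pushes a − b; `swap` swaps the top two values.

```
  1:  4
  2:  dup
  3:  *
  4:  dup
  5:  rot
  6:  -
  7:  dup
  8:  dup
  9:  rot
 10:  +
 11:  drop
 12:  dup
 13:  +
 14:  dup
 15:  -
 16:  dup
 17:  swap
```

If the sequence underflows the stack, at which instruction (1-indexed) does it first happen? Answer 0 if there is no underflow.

5

4   -> 4
dup -> 4 4
*   -> 16
dup -> 16 16
rot  — needs 3 operands, stack has 2 → underflow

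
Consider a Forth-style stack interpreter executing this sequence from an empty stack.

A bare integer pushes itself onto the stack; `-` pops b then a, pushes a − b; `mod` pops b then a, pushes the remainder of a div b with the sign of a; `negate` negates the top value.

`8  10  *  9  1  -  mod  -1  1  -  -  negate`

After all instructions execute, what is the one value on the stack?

8      -> [8]
10     -> [8, 10]
*      -> [80]
9      -> [80, 9]
1      -> [80, 9, 1]
-      -> [80, 8]
mod    -> [0]
-1     -> [0, -1]
1      -> [0, -1, 1]
-      -> [0, -2]
-      -> [2]
negate -> [-2]

-2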